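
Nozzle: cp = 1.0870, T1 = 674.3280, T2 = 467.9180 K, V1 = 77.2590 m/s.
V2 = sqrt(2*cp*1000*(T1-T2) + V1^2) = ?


dT = 206.4100 K
2*cp*1000*dT = 448735.3400
V1^2 = 5968.9531
V2 = sqrt(454704.2931) = 674.3176 m/s

674.3176 m/s


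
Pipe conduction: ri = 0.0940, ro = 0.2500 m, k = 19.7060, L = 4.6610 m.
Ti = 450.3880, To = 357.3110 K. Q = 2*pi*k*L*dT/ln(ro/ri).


dT = 93.0770 K
ln(ro/ri) = 0.9782
Q = 2*pi*19.7060*4.6610*93.0770 / 0.9782 = 54914.5215 W

54914.5215 W


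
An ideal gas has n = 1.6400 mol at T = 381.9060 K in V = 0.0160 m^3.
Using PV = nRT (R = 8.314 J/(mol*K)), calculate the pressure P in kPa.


P = nRT/V = 1.6400 * 8.314 * 381.9060 / 0.0160
= 5207.2730 / 0.0160 = 325454.5646 Pa = 325.4546 kPa

325.4546 kPa


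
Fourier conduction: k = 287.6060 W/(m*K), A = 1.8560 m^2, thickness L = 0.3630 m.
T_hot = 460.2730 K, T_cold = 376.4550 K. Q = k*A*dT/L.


dT = 83.8180 K
Q = 287.6060 * 1.8560 * 83.8180 / 0.3630 = 123255.5780 W

123255.5780 W


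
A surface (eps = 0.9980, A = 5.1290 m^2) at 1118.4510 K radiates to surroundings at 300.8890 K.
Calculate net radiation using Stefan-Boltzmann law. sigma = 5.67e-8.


T^4 = 1.5648e+12
Tsurr^4 = 8.1964e+09
Q = 0.9980 * 5.67e-8 * 5.1290 * 1.5566e+12 = 451786.6330 W

451786.6330 W


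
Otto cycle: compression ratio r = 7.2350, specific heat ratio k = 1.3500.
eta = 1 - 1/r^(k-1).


r^(k-1) = 1.9990
eta = 1 - 1/1.9990 = 0.4997 = 49.9739%

49.9739%


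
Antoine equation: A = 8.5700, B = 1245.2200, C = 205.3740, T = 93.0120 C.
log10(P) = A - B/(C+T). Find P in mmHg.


C+T = 298.3860
B/(C+T) = 4.1732
log10(P) = 8.5700 - 4.1732 = 4.3968
P = 10^4.3968 = 24935.3191 mmHg

24935.3191 mmHg


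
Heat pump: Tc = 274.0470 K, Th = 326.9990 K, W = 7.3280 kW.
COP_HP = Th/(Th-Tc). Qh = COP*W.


COP = 326.9990 / 52.9520 = 6.1754
Qh = 6.1754 * 7.3280 = 45.2532 kW

COP = 6.1754, Qh = 45.2532 kW


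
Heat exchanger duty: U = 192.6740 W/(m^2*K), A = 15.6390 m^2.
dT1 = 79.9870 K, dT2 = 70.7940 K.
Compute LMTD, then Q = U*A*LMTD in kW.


LMTD = 75.2970 K
Q = 192.6740 * 15.6390 * 75.2970 = 226887.0569 W = 226.8871 kW

226.8871 kW


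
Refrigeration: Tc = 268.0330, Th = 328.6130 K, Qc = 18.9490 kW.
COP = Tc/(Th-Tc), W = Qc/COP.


COP = 268.0330 / 60.5800 = 4.4244
W = 18.9490 / 4.4244 = 4.2828 kW

COP = 4.4244, W = 4.2828 kW


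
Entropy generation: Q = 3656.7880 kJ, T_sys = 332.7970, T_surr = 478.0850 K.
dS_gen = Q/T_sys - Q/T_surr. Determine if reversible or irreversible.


dS_sys = 3656.7880/332.7970 = 10.9880 kJ/K
dS_surr = -3656.7880/478.0850 = -7.6488 kJ/K
dS_gen = 10.9880 - 7.6488 = 3.3392 kJ/K (irreversible)

dS_gen = 3.3392 kJ/K, irreversible


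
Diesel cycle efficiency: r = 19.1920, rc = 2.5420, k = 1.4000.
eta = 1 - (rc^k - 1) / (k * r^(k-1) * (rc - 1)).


r^(k-1) = 3.2602
rc^k = 3.6919
eta = 0.6175 = 61.7534%

61.7534%


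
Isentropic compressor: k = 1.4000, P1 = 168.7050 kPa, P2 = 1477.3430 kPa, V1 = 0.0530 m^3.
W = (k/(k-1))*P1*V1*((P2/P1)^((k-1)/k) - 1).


(k-1)/k = 0.2857
(P2/P1)^exp = 1.8588
W = 3.5000 * 168.7050 * 0.0530 * (1.8588 - 1) = 26.8774 kJ

26.8774 kJ


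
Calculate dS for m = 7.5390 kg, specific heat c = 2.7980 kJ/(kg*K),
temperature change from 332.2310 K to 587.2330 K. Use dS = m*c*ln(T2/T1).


T2/T1 = 1.7675
ln(T2/T1) = 0.5696
dS = 7.5390 * 2.7980 * 0.5696 = 12.0150 kJ/K

12.0150 kJ/K


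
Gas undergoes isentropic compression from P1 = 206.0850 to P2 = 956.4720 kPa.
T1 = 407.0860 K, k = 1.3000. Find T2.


(k-1)/k = 0.2308
(P2/P1)^exp = 1.4251
T2 = 407.0860 * 1.4251 = 580.1268 K

580.1268 K


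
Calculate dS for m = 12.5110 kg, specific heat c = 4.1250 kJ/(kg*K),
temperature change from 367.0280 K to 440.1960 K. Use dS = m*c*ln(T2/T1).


T2/T1 = 1.1994
ln(T2/T1) = 0.1818
dS = 12.5110 * 4.1250 * 0.1818 = 9.3814 kJ/K

9.3814 kJ/K


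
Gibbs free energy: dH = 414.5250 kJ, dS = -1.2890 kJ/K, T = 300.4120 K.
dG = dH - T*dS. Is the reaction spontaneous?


T*dS = 300.4120 * -1.2890 = -387.2311 kJ
dG = 414.5250 + 387.2311 = 801.7561 kJ (non-spontaneous)

dG = 801.7561 kJ, non-spontaneous


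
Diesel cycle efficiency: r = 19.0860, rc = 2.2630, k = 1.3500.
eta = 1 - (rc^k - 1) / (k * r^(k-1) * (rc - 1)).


r^(k-1) = 2.8071
rc^k = 3.0118
eta = 0.5797 = 57.9666%

57.9666%


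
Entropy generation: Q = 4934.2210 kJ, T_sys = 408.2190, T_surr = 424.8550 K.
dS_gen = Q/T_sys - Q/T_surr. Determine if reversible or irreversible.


dS_sys = 4934.2210/408.2190 = 12.0872 kJ/K
dS_surr = -4934.2210/424.8550 = -11.6139 kJ/K
dS_gen = 12.0872 - 11.6139 = 0.4733 kJ/K (irreversible)

dS_gen = 0.4733 kJ/K, irreversible


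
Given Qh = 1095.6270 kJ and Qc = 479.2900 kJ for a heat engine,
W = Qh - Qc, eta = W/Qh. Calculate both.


W = 1095.6270 - 479.2900 = 616.3370 kJ
eta = 616.3370 / 1095.6270 = 0.5625 = 56.2543%

W = 616.3370 kJ, eta = 56.2543%


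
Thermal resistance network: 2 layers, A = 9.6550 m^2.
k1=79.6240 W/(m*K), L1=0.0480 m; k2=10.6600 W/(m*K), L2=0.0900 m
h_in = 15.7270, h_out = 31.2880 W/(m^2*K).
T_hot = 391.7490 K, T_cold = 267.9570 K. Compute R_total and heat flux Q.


R_conv_in = 1/(15.7270*9.6550) = 0.0066
R_1 = 0.0480/(79.6240*9.6550) = 6.2437e-05
R_2 = 0.0900/(10.6600*9.6550) = 0.0009
R_conv_out = 1/(31.2880*9.6550) = 0.0033
R_total = 0.0108 K/W
Q = 123.7920 / 0.0108 = 11427.4095 W

R_total = 0.0108 K/W, Q = 11427.4095 W


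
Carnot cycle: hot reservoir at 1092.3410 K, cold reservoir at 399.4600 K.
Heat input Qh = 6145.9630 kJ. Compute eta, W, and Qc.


eta = 1 - 399.4600/1092.3410 = 0.6343
W = 0.6343 * 6145.9630 = 3898.4356 kJ
Qc = 6145.9630 - 3898.4356 = 2247.5274 kJ

eta = 63.4308%, W = 3898.4356 kJ, Qc = 2247.5274 kJ


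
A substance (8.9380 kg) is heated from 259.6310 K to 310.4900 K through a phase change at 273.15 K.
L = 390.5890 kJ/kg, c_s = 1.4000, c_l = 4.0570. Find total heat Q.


Q1 (sensible, solid) = 8.9380 * 1.4000 * 13.5190 = 169.1660 kJ
Q2 (latent) = 8.9380 * 390.5890 = 3491.0845 kJ
Q3 (sensible, liquid) = 8.9380 * 4.0570 * 37.3400 = 1354.0031 kJ
Q_total = 5014.2536 kJ

5014.2536 kJ


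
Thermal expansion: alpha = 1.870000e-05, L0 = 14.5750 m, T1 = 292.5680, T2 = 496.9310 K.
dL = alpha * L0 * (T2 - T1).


dT = 204.3630 K
dL = 1.870000e-05 * 14.5750 * 204.3630 = 0.055700 m
L_final = 14.630700 m

dL = 0.055700 m


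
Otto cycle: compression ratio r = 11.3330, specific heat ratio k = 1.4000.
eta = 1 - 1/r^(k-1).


r^(k-1) = 2.6408
eta = 1 - 1/2.6408 = 0.6213 = 62.1329%

62.1329%


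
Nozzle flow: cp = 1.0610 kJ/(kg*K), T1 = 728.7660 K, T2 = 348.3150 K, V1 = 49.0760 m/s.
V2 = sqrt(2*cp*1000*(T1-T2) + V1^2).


dT = 380.4510 K
2*cp*1000*dT = 807317.0220
V1^2 = 2408.4538
V2 = sqrt(809725.4758) = 899.8475 m/s

899.8475 m/s


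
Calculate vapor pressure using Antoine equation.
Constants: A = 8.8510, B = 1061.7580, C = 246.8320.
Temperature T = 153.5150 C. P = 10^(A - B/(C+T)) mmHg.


C+T = 400.3470
B/(C+T) = 2.6521
log10(P) = 8.8510 - 2.6521 = 6.1989
P = 10^6.1989 = 1580904.7044 mmHg

1580904.7044 mmHg


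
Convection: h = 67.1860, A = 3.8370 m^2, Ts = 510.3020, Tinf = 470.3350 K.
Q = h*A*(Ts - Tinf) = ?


dT = 39.9670 K
Q = 67.1860 * 3.8370 * 39.9670 = 10303.2001 W

10303.2001 W


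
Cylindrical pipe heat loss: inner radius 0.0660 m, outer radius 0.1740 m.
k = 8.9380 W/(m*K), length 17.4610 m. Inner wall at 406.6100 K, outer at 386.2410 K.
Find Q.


dT = 20.3690 K
ln(ro/ri) = 0.9694
Q = 2*pi*8.9380*17.4610*20.3690 / 0.9694 = 20604.2008 W

20604.2008 W


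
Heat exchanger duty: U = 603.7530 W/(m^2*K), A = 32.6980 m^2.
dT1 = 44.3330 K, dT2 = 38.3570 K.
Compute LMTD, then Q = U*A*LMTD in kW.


LMTD = 41.2729 K
Q = 603.7530 * 32.6980 * 41.2729 = 814789.9667 W = 814.7900 kW

814.7900 kW


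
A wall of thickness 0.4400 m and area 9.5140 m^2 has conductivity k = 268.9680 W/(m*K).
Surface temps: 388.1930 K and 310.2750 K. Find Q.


dT = 77.9180 K
Q = 268.9680 * 9.5140 * 77.9180 / 0.4400 = 453157.1959 W

453157.1959 W


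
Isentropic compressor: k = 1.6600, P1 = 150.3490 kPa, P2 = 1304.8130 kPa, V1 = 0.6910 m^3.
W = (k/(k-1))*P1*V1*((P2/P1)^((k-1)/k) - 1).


(k-1)/k = 0.3976
(P2/P1)^exp = 2.3611
W = 2.5152 * 150.3490 * 0.6910 * (2.3611 - 1) = 355.6630 kJ

355.6630 kJ


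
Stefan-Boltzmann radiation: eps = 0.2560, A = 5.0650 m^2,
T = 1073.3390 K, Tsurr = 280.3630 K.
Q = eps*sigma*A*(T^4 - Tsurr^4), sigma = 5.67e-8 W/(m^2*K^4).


T^4 = 1.3272e+12
Tsurr^4 = 6.1785e+09
Q = 0.2560 * 5.67e-8 * 5.0650 * 1.3211e+12 = 97123.3559 W

97123.3559 W


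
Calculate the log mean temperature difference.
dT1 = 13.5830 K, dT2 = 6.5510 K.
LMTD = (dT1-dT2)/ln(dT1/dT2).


dT1/dT2 = 2.0734
ln(dT1/dT2) = 0.7292
LMTD = 7.0320 / 0.7292 = 9.6434 K

9.6434 K


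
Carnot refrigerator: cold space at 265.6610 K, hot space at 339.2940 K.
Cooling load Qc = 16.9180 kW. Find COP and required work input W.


COP = 265.6610 / 73.6330 = 3.6079
W = 16.9180 / 3.6079 = 4.6891 kW

COP = 3.6079, W = 4.6891 kW


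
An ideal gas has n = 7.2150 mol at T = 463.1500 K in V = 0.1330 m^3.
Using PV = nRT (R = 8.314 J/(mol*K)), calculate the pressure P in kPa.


P = nRT/V = 7.2150 * 8.314 * 463.1500 / 0.1330
= 27782.2890 / 0.1330 = 208889.3907 Pa = 208.8894 kPa

208.8894 kPa


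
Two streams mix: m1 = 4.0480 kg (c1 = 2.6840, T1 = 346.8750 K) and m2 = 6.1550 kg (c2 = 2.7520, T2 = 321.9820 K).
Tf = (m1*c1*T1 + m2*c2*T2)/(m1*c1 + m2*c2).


num = 9222.6500
den = 27.8034
Tf = 331.7095 K

331.7095 K


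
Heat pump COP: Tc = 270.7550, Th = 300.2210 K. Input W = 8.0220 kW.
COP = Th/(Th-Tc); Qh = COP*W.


COP = 300.2210 / 29.4660 = 10.1887
Qh = 10.1887 * 8.0220 = 81.7340 kW

COP = 10.1887, Qh = 81.7340 kW


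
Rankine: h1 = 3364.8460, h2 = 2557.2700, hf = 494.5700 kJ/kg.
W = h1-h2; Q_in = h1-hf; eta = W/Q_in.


W = 807.5760 kJ/kg
Q_in = 2870.2760 kJ/kg
eta = 0.2814 = 28.1358%

eta = 28.1358%


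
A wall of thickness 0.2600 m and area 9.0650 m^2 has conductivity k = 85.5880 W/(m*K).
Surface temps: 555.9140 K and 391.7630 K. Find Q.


dT = 164.1510 K
Q = 85.5880 * 9.0650 * 164.1510 / 0.2600 = 489836.1931 W

489836.1931 W


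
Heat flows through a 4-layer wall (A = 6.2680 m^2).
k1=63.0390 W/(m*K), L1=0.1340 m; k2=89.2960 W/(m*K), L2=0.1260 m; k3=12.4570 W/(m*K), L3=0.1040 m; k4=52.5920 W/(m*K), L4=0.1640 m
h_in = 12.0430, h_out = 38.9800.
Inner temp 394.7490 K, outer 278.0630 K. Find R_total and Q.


R_conv_in = 1/(12.0430*6.2680) = 0.0132
R_1 = 0.1340/(63.0390*6.2680) = 0.0003
R_2 = 0.1260/(89.2960*6.2680) = 0.0002
R_3 = 0.1040/(12.4570*6.2680) = 0.0013
R_4 = 0.1640/(52.5920*6.2680) = 0.0005
R_conv_out = 1/(38.9800*6.2680) = 0.0041
R_total = 0.0197 K/W
Q = 116.6860 / 0.0197 = 5912.8930 W

R_total = 0.0197 K/W, Q = 5912.8930 W


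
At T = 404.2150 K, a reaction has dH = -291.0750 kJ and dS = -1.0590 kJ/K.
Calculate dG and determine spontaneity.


T*dS = 404.2150 * -1.0590 = -428.0637 kJ
dG = -291.0750 + 428.0637 = 136.9887 kJ (non-spontaneous)

dG = 136.9887 kJ, non-spontaneous


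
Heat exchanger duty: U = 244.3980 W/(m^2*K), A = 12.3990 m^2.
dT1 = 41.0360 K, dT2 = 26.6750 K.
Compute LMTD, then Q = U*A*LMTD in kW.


LMTD = 33.3416 K
Q = 244.3980 * 12.3990 * 33.3416 = 101034.8019 W = 101.0348 kW

101.0348 kW


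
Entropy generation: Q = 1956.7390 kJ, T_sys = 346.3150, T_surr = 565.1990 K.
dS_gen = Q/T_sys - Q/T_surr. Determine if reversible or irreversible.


dS_sys = 1956.7390/346.3150 = 5.6502 kJ/K
dS_surr = -1956.7390/565.1990 = -3.4620 kJ/K
dS_gen = 5.6502 - 3.4620 = 2.1881 kJ/K (irreversible)

dS_gen = 2.1881 kJ/K, irreversible


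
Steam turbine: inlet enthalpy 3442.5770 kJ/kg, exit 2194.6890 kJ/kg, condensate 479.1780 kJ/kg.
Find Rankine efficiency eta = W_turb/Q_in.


W = 1247.8880 kJ/kg
Q_in = 2963.3990 kJ/kg
eta = 0.4211 = 42.1100%

eta = 42.1100%


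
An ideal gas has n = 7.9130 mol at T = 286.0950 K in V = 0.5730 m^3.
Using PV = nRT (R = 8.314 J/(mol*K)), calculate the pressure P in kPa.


P = nRT/V = 7.9130 * 8.314 * 286.0950 / 0.5730
= 18821.8130 / 0.5730 = 32847.8411 Pa = 32.8478 kPa

32.8478 kPa


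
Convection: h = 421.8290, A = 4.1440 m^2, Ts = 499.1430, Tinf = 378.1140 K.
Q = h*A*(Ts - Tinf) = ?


dT = 121.0290 K
Q = 421.8290 * 4.1440 * 121.0290 = 211565.8782 W

211565.8782 W


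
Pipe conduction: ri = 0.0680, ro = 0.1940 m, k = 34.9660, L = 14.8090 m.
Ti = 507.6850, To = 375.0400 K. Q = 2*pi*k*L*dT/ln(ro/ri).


dT = 132.6450 K
ln(ro/ri) = 1.0484
Q = 2*pi*34.9660*14.8090*132.6450 / 1.0484 = 411657.4232 W

411657.4232 W


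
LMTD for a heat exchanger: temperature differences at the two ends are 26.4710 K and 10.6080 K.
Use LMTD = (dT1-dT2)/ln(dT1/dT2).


dT1/dT2 = 2.4954
ln(dT1/dT2) = 0.9144
LMTD = 15.8630 / 0.9144 = 17.3472 K

17.3472 K


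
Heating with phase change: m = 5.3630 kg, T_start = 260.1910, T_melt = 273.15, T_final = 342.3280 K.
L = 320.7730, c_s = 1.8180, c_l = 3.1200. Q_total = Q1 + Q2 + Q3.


Q1 (sensible, solid) = 5.3630 * 1.8180 * 12.9590 = 126.3494 kJ
Q2 (latent) = 5.3630 * 320.7730 = 1720.3056 kJ
Q3 (sensible, liquid) = 5.3630 * 3.1200 * 69.1780 = 1157.5250 kJ
Q_total = 3004.1800 kJ

3004.1800 kJ


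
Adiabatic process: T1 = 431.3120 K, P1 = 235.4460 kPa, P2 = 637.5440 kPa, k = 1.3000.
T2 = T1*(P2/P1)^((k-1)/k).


(k-1)/k = 0.2308
(P2/P1)^exp = 1.2584
T2 = 431.3120 * 1.2584 = 542.7835 K

542.7835 K


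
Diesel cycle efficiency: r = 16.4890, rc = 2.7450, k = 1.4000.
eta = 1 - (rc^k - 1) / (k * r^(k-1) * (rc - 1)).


r^(k-1) = 3.0682
rc^k = 4.1111
eta = 0.5849 = 58.4937%

58.4937%


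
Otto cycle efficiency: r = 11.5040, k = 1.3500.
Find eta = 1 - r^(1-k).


r^(k-1) = 2.3512
eta = 1 - 1/2.3512 = 0.5747 = 57.4693%

57.4693%


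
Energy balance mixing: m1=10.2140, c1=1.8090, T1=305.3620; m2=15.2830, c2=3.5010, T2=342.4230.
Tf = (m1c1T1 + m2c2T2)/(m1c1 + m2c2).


num = 23963.8229
den = 71.9829
Tf = 332.9099 K

332.9099 K


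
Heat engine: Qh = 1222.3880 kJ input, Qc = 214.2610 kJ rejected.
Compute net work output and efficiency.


W = 1222.3880 - 214.2610 = 1008.1270 kJ
eta = 1008.1270 / 1222.3880 = 0.8247 = 82.4719%

W = 1008.1270 kJ, eta = 82.4719%


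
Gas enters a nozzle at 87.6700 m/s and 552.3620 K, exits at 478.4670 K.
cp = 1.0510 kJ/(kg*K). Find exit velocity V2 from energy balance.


dT = 73.8950 K
2*cp*1000*dT = 155327.2900
V1^2 = 7686.0289
V2 = sqrt(163013.3189) = 403.7491 m/s

403.7491 m/s


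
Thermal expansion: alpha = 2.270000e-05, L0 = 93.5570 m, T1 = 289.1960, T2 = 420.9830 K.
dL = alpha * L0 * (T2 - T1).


dT = 131.7870 K
dL = 2.270000e-05 * 93.5570 * 131.7870 = 0.279882 m
L_final = 93.836882 m

dL = 0.279882 m


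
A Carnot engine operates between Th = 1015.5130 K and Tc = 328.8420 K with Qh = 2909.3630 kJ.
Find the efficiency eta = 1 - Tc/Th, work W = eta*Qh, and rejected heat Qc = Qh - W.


eta = 1 - 328.8420/1015.5130 = 0.6762
W = 0.6762 * 2909.3630 = 1967.2571 kJ
Qc = 2909.3630 - 1967.2571 = 942.1059 kJ

eta = 67.6181%, W = 1967.2571 kJ, Qc = 942.1059 kJ


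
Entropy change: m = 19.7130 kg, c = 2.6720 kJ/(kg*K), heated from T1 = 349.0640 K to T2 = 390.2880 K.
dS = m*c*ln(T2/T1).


T2/T1 = 1.1181
ln(T2/T1) = 0.1116
dS = 19.7130 * 2.6720 * 0.1116 = 5.8799 kJ/K

5.8799 kJ/K


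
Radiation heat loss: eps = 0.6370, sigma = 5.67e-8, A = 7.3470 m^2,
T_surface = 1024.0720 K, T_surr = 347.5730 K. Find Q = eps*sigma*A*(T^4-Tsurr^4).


T^4 = 1.0998e+12
Tsurr^4 = 1.4594e+10
Q = 0.6370 * 5.67e-8 * 7.3470 * 1.0852e+12 = 287973.7812 W

287973.7812 W


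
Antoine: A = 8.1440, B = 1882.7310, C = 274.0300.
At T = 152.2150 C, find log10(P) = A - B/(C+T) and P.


C+T = 426.2450
B/(C+T) = 4.4170
log10(P) = 8.1440 - 4.4170 = 3.7270
P = 10^3.7270 = 5333.1520 mmHg

5333.1520 mmHg


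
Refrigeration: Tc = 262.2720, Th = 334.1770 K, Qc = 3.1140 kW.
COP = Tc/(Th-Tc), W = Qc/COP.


COP = 262.2720 / 71.9050 = 3.6475
W = 3.1140 / 3.6475 = 0.8537 kW

COP = 3.6475, W = 0.8537 kW


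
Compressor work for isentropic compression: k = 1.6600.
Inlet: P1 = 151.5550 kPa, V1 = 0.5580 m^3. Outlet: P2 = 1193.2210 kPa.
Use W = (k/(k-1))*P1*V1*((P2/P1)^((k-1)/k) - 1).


(k-1)/k = 0.3976
(P2/P1)^exp = 2.2714
W = 2.5152 * 151.5550 * 0.5580 * (2.2714 - 1) = 270.4355 kJ

270.4355 kJ


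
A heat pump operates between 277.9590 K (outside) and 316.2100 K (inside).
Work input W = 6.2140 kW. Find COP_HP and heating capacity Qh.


COP = 316.2100 / 38.2510 = 8.2667
Qh = 8.2667 * 6.2140 = 51.3693 kW

COP = 8.2667, Qh = 51.3693 kW


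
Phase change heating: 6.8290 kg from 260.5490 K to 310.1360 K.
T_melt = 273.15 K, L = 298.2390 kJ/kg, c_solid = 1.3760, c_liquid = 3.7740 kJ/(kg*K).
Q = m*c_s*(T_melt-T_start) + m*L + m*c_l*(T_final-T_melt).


Q1 (sensible, solid) = 6.8290 * 1.3760 * 12.6010 = 118.4079 kJ
Q2 (latent) = 6.8290 * 298.2390 = 2036.6741 kJ
Q3 (sensible, liquid) = 6.8290 * 3.7740 * 36.9860 = 953.2271 kJ
Q_total = 3108.3091 kJ

3108.3091 kJ


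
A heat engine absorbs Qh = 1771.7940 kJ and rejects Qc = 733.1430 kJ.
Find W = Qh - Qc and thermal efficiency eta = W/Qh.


W = 1771.7940 - 733.1430 = 1038.6510 kJ
eta = 1038.6510 / 1771.7940 = 0.5862 = 58.6214%

W = 1038.6510 kJ, eta = 58.6214%


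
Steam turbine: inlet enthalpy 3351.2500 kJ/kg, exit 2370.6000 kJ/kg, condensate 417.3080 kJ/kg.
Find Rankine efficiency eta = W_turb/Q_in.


W = 980.6500 kJ/kg
Q_in = 2933.9420 kJ/kg
eta = 0.3342 = 33.4243%

eta = 33.4243%


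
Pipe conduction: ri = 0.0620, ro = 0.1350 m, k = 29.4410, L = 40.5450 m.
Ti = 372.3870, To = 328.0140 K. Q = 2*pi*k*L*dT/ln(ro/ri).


dT = 44.3730 K
ln(ro/ri) = 0.7781
Q = 2*pi*29.4410*40.5450*44.3730 / 0.7781 = 427691.4437 W

427691.4437 W


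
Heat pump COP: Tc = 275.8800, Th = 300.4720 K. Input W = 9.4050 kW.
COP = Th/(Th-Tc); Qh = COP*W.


COP = 300.4720 / 24.5920 = 12.2183
Qh = 12.2183 * 9.4050 = 114.9129 kW

COP = 12.2183, Qh = 114.9129 kW


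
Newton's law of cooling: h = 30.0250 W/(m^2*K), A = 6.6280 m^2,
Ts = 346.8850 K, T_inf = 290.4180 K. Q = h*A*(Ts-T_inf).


dT = 56.4670 K
Q = 30.0250 * 6.6280 * 56.4670 = 11237.2549 W

11237.2549 W


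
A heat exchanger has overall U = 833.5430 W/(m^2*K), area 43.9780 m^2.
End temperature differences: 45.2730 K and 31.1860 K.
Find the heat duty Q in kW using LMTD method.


LMTD = 37.7929 K
Q = 833.5430 * 43.9780 * 37.7929 = 1385396.8279 W = 1385.3968 kW

1385.3968 kW


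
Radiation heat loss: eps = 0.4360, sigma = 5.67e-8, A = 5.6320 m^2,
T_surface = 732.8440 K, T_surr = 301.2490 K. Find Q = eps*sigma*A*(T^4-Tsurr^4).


T^4 = 2.8843e+11
Tsurr^4 = 8.2357e+09
Q = 0.4360 * 5.67e-8 * 5.6320 * 2.8020e+11 = 39011.9193 W

39011.9193 W


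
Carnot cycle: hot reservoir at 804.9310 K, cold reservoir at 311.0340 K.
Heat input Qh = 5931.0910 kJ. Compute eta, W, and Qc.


eta = 1 - 311.0340/804.9310 = 0.6136
W = 0.6136 * 5931.0910 = 3639.2536 kJ
Qc = 5931.0910 - 3639.2536 = 2291.8374 kJ

eta = 61.3589%, W = 3639.2536 kJ, Qc = 2291.8374 kJ


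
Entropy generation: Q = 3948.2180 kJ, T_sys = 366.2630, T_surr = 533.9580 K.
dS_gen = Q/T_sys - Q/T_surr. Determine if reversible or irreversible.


dS_sys = 3948.2180/366.2630 = 10.7797 kJ/K
dS_surr = -3948.2180/533.9580 = -7.3942 kJ/K
dS_gen = 10.7797 - 7.3942 = 3.3855 kJ/K (irreversible)

dS_gen = 3.3855 kJ/K, irreversible


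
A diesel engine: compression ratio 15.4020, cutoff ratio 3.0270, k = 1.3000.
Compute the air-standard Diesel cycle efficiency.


r^(k-1) = 2.2713
rc^k = 4.2200
eta = 0.4620 = 46.1990%

46.1990%


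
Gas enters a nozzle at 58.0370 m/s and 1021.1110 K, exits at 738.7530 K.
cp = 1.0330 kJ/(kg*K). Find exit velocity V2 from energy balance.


dT = 282.3580 K
2*cp*1000*dT = 583351.6280
V1^2 = 3368.2934
V2 = sqrt(586719.9214) = 765.9764 m/s

765.9764 m/s


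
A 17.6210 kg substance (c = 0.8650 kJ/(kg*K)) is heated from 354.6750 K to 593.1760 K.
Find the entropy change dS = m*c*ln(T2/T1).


T2/T1 = 1.6724
ln(T2/T1) = 0.5143
dS = 17.6210 * 0.8650 * 0.5143 = 7.8389 kJ/K

7.8389 kJ/K


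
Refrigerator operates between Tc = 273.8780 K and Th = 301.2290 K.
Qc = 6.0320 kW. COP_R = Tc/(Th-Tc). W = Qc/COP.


COP = 273.8780 / 27.3510 = 10.0135
W = 6.0320 / 10.0135 = 0.6024 kW

COP = 10.0135, W = 0.6024 kW


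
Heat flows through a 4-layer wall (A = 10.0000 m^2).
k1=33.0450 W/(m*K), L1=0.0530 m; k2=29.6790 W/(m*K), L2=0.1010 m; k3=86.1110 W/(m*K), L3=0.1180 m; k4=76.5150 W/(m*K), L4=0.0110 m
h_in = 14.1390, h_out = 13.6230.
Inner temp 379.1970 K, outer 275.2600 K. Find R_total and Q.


R_conv_in = 1/(14.1390*10.0000) = 0.0071
R_1 = 0.0530/(33.0450*10.0000) = 0.0002
R_2 = 0.1010/(29.6790*10.0000) = 0.0003
R_3 = 0.1180/(86.1110*10.0000) = 0.0001
R_4 = 0.0110/(76.5150*10.0000) = 1.4376e-05
R_conv_out = 1/(13.6230*10.0000) = 0.0073
R_total = 0.0151 K/W
Q = 103.9370 / 0.0151 = 6899.1144 W

R_total = 0.0151 K/W, Q = 6899.1144 W


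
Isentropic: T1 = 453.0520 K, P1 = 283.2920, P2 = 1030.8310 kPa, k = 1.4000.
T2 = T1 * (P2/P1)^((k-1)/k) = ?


(k-1)/k = 0.2857
(P2/P1)^exp = 1.4463
T2 = 453.0520 * 1.4463 = 655.2701 K

655.2701 K


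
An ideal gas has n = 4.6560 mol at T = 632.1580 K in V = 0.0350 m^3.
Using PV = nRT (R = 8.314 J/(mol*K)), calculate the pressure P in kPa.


P = nRT/V = 4.6560 * 8.314 * 632.1580 / 0.0350
= 24470.8261 / 0.0350 = 699166.4590 Pa = 699.1665 kPa

699.1665 kPa


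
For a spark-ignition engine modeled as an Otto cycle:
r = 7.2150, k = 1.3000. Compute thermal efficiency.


r^(k-1) = 1.8091
eta = 1 - 1/1.8091 = 0.4472 = 44.7250%

44.7250%


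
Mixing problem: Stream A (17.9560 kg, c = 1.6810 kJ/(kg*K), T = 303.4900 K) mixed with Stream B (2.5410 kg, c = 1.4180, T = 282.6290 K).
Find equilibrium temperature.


num = 10178.9044
den = 33.7872
Tf = 301.2653 K

301.2653 K


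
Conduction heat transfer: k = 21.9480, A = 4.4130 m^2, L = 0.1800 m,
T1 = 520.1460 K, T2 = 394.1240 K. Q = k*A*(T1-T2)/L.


dT = 126.0220 K
Q = 21.9480 * 4.4130 * 126.0220 / 0.1800 = 67811.4048 W

67811.4048 W


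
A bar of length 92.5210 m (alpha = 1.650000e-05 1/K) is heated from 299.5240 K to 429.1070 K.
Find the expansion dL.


dT = 129.5830 K
dL = 1.650000e-05 * 92.5210 * 129.5830 = 0.197821 m
L_final = 92.718821 m

dL = 0.197821 m


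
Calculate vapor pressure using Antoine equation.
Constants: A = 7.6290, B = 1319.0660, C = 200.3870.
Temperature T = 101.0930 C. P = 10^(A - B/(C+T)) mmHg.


C+T = 301.4800
B/(C+T) = 4.3753
log10(P) = 7.6290 - 4.3753 = 3.2537
P = 10^3.2537 = 1793.4867 mmHg

1793.4867 mmHg


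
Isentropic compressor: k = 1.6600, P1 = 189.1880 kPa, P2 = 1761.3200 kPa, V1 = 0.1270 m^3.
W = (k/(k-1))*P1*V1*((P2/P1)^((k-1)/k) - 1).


(k-1)/k = 0.3976
(P2/P1)^exp = 2.4280
W = 2.5152 * 189.1880 * 0.1270 * (2.4280 - 1) = 86.2939 kJ

86.2939 kJ


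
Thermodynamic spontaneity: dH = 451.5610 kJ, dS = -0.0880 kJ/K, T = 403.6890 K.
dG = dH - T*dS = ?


T*dS = 403.6890 * -0.0880 = -35.5246 kJ
dG = 451.5610 + 35.5246 = 487.0856 kJ (non-spontaneous)

dG = 487.0856 kJ, non-spontaneous


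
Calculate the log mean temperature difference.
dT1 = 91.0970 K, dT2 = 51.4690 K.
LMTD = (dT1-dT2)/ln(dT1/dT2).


dT1/dT2 = 1.7699
ln(dT1/dT2) = 0.5709
LMTD = 39.6280 / 0.5709 = 69.4077 K

69.4077 K


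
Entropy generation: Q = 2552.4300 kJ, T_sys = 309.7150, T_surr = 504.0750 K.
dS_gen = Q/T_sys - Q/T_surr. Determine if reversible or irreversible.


dS_sys = 2552.4300/309.7150 = 8.2412 kJ/K
dS_surr = -2552.4300/504.0750 = -5.0636 kJ/K
dS_gen = 8.2412 - 5.0636 = 3.1776 kJ/K (irreversible)

dS_gen = 3.1776 kJ/K, irreversible


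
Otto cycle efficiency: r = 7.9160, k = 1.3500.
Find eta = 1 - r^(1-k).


r^(k-1) = 2.0629
eta = 1 - 1/2.0629 = 0.5152 = 51.5244%

51.5244%


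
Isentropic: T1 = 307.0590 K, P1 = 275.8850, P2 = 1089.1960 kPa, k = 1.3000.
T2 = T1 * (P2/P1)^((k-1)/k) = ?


(k-1)/k = 0.2308
(P2/P1)^exp = 1.3729
T2 = 307.0590 * 1.3729 = 421.5485 K

421.5485 K


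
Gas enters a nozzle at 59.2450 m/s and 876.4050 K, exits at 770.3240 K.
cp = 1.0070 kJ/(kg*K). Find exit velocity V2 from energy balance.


dT = 106.0810 K
2*cp*1000*dT = 213647.1340
V1^2 = 3509.9700
V2 = sqrt(217157.1040) = 466.0012 m/s

466.0012 m/s


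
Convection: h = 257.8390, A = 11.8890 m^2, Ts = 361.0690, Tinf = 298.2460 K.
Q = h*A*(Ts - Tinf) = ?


dT = 62.8230 K
Q = 257.8390 * 11.8890 * 62.8230 = 192580.6316 W

192580.6316 W


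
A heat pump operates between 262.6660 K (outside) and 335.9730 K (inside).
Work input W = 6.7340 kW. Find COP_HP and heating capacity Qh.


COP = 335.9730 / 73.3070 = 4.5831
Qh = 4.5831 * 6.7340 = 30.8626 kW

COP = 4.5831, Qh = 30.8626 kW


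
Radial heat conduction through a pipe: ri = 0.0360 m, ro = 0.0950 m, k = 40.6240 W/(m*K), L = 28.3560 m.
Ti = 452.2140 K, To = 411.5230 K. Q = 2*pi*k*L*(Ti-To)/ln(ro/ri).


dT = 40.6910 K
ln(ro/ri) = 0.9704
Q = 2*pi*40.6240*28.3560*40.6910 / 0.9704 = 303510.6346 W

303510.6346 W


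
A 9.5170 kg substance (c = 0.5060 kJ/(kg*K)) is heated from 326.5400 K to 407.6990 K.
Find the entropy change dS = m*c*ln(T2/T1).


T2/T1 = 1.2485
ln(T2/T1) = 0.2220
dS = 9.5170 * 0.5060 * 0.2220 = 1.0690 kJ/K

1.0690 kJ/K


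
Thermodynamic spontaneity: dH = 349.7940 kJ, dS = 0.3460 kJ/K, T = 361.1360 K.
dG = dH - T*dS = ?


T*dS = 361.1360 * 0.3460 = 124.9531 kJ
dG = 349.7940 - 124.9531 = 224.8409 kJ (non-spontaneous)

dG = 224.8409 kJ, non-spontaneous


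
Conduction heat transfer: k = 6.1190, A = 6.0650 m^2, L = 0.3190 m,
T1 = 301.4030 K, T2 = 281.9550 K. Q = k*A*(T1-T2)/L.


dT = 19.4480 K
Q = 6.1190 * 6.0650 * 19.4480 / 0.3190 = 2262.5361 W

2262.5361 W


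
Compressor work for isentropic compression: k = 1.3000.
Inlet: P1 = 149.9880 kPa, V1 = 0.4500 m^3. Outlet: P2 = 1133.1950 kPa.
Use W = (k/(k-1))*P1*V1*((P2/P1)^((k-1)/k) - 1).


(k-1)/k = 0.2308
(P2/P1)^exp = 1.5947
W = 4.3333 * 149.9880 * 0.4500 * (1.5947 - 1) = 173.9290 kJ

173.9290 kJ


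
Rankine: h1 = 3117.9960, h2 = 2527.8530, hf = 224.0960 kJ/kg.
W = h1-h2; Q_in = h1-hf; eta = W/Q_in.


W = 590.1430 kJ/kg
Q_in = 2893.9000 kJ/kg
eta = 0.2039 = 20.3927%

eta = 20.3927%


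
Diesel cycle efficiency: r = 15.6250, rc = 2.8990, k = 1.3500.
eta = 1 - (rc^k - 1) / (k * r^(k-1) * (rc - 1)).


r^(k-1) = 2.6172
rc^k = 4.2076
eta = 0.5219 = 52.1937%

52.1937%


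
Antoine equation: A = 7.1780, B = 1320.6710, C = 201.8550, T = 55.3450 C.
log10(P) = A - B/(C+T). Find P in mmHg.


C+T = 257.2000
B/(C+T) = 5.1348
log10(P) = 7.1780 - 5.1348 = 2.0432
P = 10^2.0432 = 110.4583 mmHg

110.4583 mmHg


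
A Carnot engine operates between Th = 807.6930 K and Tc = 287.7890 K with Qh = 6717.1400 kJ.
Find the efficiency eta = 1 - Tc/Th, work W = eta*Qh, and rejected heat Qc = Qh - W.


eta = 1 - 287.7890/807.6930 = 0.6437
W = 0.6437 * 6717.1400 = 4323.7566 kJ
Qc = 6717.1400 - 4323.7566 = 2393.3834 kJ

eta = 64.3690%, W = 4323.7566 kJ, Qc = 2393.3834 kJ


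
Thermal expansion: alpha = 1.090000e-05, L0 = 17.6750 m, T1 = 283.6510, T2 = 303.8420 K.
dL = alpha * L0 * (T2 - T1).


dT = 20.1910 K
dL = 1.090000e-05 * 17.6750 * 20.1910 = 0.003890 m
L_final = 17.678890 m

dL = 0.003890 m


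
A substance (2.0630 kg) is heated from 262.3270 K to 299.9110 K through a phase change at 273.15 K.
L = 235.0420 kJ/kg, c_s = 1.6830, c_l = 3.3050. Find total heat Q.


Q1 (sensible, solid) = 2.0630 * 1.6830 * 10.8230 = 37.5778 kJ
Q2 (latent) = 2.0630 * 235.0420 = 484.8916 kJ
Q3 (sensible, liquid) = 2.0630 * 3.3050 * 26.7610 = 182.4623 kJ
Q_total = 704.9317 kJ

704.9317 kJ


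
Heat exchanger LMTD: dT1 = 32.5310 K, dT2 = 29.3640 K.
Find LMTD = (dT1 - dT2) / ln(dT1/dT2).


dT1/dT2 = 1.1079
ln(dT1/dT2) = 0.1024
LMTD = 3.1670 / 0.1024 = 30.9205 K

30.9205 K


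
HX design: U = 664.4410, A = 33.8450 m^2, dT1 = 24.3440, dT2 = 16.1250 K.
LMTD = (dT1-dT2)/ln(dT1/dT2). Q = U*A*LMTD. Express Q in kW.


LMTD = 19.9532 K
Q = 664.4410 * 33.8450 * 19.9532 = 448706.9428 W = 448.7069 kW

448.7069 kW


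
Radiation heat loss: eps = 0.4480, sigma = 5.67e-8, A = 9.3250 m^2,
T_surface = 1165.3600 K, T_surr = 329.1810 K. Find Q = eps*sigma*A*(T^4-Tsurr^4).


T^4 = 1.8443e+12
Tsurr^4 = 1.1742e+10
Q = 0.4480 * 5.67e-8 * 9.3250 * 1.8326e+12 = 434086.8013 W

434086.8013 W


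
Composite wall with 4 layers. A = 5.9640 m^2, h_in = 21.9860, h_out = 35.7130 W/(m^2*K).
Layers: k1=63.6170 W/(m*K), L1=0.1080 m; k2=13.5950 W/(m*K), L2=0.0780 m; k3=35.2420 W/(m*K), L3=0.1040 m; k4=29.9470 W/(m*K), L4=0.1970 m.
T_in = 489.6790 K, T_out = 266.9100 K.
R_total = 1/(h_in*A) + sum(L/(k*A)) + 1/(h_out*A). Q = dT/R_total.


R_conv_in = 1/(21.9860*5.9640) = 0.0076
R_1 = 0.1080/(63.6170*5.9640) = 0.0003
R_2 = 0.0780/(13.5950*5.9640) = 0.0010
R_3 = 0.1040/(35.2420*5.9640) = 0.0005
R_4 = 0.1970/(29.9470*5.9640) = 0.0011
R_conv_out = 1/(35.7130*5.9640) = 0.0047
R_total = 0.0152 K/W
Q = 222.7690 / 0.0152 = 14688.8985 W

R_total = 0.0152 K/W, Q = 14688.8985 W


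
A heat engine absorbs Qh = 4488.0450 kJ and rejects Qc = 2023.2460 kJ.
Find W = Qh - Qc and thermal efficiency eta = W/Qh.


W = 4488.0450 - 2023.2460 = 2464.7990 kJ
eta = 2464.7990 / 4488.0450 = 0.5492 = 54.9192%

W = 2464.7990 kJ, eta = 54.9192%


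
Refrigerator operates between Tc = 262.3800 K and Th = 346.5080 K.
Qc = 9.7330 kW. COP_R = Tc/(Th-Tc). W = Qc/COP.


COP = 262.3800 / 84.1280 = 3.1188
W = 9.7330 / 3.1188 = 3.1207 kW

COP = 3.1188, W = 3.1207 kW


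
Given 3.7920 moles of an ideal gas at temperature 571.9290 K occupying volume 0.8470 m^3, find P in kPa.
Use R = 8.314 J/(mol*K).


P = nRT/V = 3.7920 * 8.314 * 571.9290 / 0.8470
= 18031.0271 / 0.8470 = 21288.1076 Pa = 21.2881 kPa

21.2881 kPa


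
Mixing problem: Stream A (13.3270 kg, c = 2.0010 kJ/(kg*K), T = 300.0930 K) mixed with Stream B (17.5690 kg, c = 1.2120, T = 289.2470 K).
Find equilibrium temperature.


num = 14161.7962
den = 47.9610
Tf = 295.2776 K

295.2776 K


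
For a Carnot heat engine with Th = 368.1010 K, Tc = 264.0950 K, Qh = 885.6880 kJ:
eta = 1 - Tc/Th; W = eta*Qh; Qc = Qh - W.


eta = 1 - 264.0950/368.1010 = 0.2825
W = 0.2825 * 885.6880 = 250.2489 kJ
Qc = 885.6880 - 250.2489 = 635.4391 kJ

eta = 28.2547%, W = 250.2489 kJ, Qc = 635.4391 kJ


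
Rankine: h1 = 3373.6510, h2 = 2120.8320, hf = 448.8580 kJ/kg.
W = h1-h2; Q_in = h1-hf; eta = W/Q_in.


W = 1252.8190 kJ/kg
Q_in = 2924.7930 kJ/kg
eta = 0.4283 = 42.8345%

eta = 42.8345%


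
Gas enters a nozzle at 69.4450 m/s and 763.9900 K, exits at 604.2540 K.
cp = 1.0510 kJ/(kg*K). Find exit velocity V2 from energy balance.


dT = 159.7360 K
2*cp*1000*dT = 335765.0720
V1^2 = 4822.6080
V2 = sqrt(340587.6800) = 583.5989 m/s

583.5989 m/s


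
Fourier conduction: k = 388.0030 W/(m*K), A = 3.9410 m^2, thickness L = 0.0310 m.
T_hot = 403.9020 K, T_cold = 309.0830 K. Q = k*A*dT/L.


dT = 94.8190 K
Q = 388.0030 * 3.9410 * 94.8190 / 0.0310 = 4677084.2741 W

4677084.2741 W


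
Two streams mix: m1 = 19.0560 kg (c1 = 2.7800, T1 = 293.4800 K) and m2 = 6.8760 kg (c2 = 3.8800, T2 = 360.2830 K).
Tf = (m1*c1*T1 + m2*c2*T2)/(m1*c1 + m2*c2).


num = 25159.2495
den = 79.6546
Tf = 315.8545 K

315.8545 K


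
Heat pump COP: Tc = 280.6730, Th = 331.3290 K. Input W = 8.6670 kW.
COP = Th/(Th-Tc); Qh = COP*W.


COP = 331.3290 / 50.6560 = 6.5408
Qh = 6.5408 * 8.6670 = 56.6888 kW

COP = 6.5408, Qh = 56.6888 kW


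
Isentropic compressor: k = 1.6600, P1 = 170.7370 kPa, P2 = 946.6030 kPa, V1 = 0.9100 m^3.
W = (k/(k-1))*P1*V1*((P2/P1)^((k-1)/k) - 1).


(k-1)/k = 0.3976
(P2/P1)^exp = 1.9758
W = 2.5152 * 170.7370 * 0.9100 * (1.9758 - 1) = 381.3252 kJ

381.3252 kJ


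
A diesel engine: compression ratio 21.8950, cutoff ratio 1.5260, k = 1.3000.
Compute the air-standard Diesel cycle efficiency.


r^(k-1) = 2.5241
rc^k = 1.7323
eta = 0.5757 = 57.5721%

57.5721%


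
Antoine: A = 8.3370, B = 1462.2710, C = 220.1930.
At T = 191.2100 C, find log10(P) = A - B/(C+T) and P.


C+T = 411.4030
B/(C+T) = 3.5544
log10(P) = 8.3370 - 3.5544 = 4.7826
P = 10^4.7826 = 60624.5020 mmHg

60624.5020 mmHg


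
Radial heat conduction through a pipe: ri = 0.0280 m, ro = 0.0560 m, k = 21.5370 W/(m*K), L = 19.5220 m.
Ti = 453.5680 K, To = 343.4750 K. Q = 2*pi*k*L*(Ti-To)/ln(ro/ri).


dT = 110.0930 K
ln(ro/ri) = 0.6931
Q = 2*pi*21.5370*19.5220*110.0930 / 0.6931 = 419588.5516 W

419588.5516 W


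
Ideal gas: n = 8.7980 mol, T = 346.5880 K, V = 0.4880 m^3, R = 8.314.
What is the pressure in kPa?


P = nRT/V = 8.7980 * 8.314 * 346.5880 / 0.4880
= 25351.7241 / 0.4880 = 51950.2543 Pa = 51.9503 kPa

51.9503 kPa


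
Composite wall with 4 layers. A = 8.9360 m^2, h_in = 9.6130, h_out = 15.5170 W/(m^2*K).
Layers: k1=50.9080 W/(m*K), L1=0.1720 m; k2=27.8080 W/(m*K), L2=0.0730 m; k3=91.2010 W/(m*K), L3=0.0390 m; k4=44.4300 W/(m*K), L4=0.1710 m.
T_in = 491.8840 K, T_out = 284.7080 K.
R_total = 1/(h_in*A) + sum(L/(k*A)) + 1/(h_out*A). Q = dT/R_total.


R_conv_in = 1/(9.6130*8.9360) = 0.0116
R_1 = 0.1720/(50.9080*8.9360) = 0.0004
R_2 = 0.0730/(27.8080*8.9360) = 0.0003
R_3 = 0.0390/(91.2010*8.9360) = 4.7854e-05
R_4 = 0.1710/(44.4300*8.9360) = 0.0004
R_conv_out = 1/(15.5170*8.9360) = 0.0072
R_total = 0.0200 K/W
Q = 207.1760 / 0.0200 = 10356.9797 W

R_total = 0.0200 K/W, Q = 10356.9797 W


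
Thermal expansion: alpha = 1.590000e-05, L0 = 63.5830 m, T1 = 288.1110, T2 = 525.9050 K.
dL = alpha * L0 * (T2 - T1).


dT = 237.7940 K
dL = 1.590000e-05 * 63.5830 * 237.7940 = 0.240403 m
L_final = 63.823403 m

dL = 0.240403 m


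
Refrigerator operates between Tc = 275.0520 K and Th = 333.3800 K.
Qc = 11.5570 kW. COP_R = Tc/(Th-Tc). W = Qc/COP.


COP = 275.0520 / 58.3280 = 4.7156
W = 11.5570 / 4.7156 = 2.4508 kW

COP = 4.7156, W = 2.4508 kW


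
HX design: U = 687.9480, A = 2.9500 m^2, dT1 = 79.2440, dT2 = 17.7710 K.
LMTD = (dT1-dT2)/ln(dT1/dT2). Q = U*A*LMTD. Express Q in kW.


LMTD = 41.1201 K
Q = 687.9480 * 2.9500 * 41.1201 = 83450.9652 W = 83.4510 kW

83.4510 kW


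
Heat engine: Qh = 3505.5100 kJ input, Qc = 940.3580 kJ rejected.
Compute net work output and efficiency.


W = 3505.5100 - 940.3580 = 2565.1520 kJ
eta = 2565.1520 / 3505.5100 = 0.7317 = 73.1749%

W = 2565.1520 kJ, eta = 73.1749%


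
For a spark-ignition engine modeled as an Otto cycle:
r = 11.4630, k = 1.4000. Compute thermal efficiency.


r^(k-1) = 2.6529
eta = 1 - 1/2.6529 = 0.6231 = 62.3053%

62.3053%


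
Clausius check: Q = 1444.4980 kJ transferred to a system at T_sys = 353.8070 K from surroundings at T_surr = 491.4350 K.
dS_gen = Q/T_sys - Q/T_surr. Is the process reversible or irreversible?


dS_sys = 1444.4980/353.8070 = 4.0827 kJ/K
dS_surr = -1444.4980/491.4350 = -2.9393 kJ/K
dS_gen = 4.0827 - 2.9393 = 1.1434 kJ/K (irreversible)

dS_gen = 1.1434 kJ/K, irreversible


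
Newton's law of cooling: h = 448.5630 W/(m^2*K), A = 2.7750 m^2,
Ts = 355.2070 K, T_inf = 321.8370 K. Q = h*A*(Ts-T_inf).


dT = 33.3700 K
Q = 448.5630 * 2.7750 * 33.3700 = 41537.7188 W

41537.7188 W


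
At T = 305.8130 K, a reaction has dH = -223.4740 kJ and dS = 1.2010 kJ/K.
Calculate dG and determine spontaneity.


T*dS = 305.8130 * 1.2010 = 367.2814 kJ
dG = -223.4740 - 367.2814 = -590.7554 kJ (spontaneous)

dG = -590.7554 kJ, spontaneous


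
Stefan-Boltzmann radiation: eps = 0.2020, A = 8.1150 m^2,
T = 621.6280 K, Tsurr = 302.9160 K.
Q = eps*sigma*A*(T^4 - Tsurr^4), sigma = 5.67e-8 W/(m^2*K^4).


T^4 = 1.4932e+11
Tsurr^4 = 8.4195e+09
Q = 0.2020 * 5.67e-8 * 8.1150 * 1.4090e+11 = 13096.0367 W

13096.0367 W


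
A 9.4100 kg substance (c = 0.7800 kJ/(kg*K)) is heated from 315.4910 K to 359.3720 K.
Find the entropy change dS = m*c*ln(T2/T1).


T2/T1 = 1.1391
ln(T2/T1) = 0.1302
dS = 9.4100 * 0.7800 * 0.1302 = 0.9558 kJ/K

0.9558 kJ/K


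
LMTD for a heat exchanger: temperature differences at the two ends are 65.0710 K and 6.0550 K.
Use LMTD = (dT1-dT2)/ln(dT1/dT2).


dT1/dT2 = 10.7467
ln(dT1/dT2) = 2.3746
LMTD = 59.0160 / 2.3746 = 24.8531 K

24.8531 K


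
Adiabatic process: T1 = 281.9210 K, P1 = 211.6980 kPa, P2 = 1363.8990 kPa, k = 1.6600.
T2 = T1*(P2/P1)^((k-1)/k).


(k-1)/k = 0.3976
(P2/P1)^exp = 2.0974
T2 = 281.9210 * 2.0974 = 591.2948 K

591.2948 K


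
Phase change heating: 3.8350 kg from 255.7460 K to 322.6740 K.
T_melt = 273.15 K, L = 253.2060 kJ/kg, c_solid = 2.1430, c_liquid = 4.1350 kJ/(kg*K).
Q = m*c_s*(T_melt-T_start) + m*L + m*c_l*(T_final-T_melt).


Q1 (sensible, solid) = 3.8350 * 2.1430 * 17.4040 = 143.0331 kJ
Q2 (latent) = 3.8350 * 253.2060 = 971.0450 kJ
Q3 (sensible, liquid) = 3.8350 * 4.1350 * 49.5240 = 785.3380 kJ
Q_total = 1899.4161 kJ

1899.4161 kJ


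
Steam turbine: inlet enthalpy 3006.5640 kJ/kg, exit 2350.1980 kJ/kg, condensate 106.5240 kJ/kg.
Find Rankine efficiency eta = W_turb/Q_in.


W = 656.3660 kJ/kg
Q_in = 2900.0400 kJ/kg
eta = 0.2263 = 22.6330%

eta = 22.6330%


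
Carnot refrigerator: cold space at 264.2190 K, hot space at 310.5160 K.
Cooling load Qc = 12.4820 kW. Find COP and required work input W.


COP = 264.2190 / 46.2970 = 5.7070
W = 12.4820 / 5.7070 = 2.1871 kW

COP = 5.7070, W = 2.1871 kW


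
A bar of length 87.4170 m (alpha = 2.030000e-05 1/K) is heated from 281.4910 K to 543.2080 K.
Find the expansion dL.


dT = 261.7170 K
dL = 2.030000e-05 * 87.4170 * 261.7170 = 0.464434 m
L_final = 87.881434 m

dL = 0.464434 m


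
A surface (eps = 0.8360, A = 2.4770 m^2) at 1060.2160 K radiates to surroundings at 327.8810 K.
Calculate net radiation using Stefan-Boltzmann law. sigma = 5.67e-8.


T^4 = 1.2635e+12
Tsurr^4 = 1.1558e+10
Q = 0.8360 * 5.67e-8 * 2.4770 * 1.2519e+12 = 146994.7775 W

146994.7775 W


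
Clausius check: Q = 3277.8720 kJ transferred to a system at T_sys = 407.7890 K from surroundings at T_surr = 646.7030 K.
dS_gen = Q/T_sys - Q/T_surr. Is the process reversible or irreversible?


dS_sys = 3277.8720/407.7890 = 8.0382 kJ/K
dS_surr = -3277.8720/646.7030 = -5.0686 kJ/K
dS_gen = 8.0382 - 5.0686 = 2.9696 kJ/K (irreversible)

dS_gen = 2.9696 kJ/K, irreversible


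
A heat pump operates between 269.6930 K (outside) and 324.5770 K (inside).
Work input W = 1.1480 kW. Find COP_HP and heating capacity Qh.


COP = 324.5770 / 54.8840 = 5.9139
Qh = 5.9139 * 1.1480 = 6.7891 kW

COP = 5.9139, Qh = 6.7891 kW


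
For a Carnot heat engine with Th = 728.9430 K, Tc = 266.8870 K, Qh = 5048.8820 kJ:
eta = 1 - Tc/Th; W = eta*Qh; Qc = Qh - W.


eta = 1 - 266.8870/728.9430 = 0.6339
W = 0.6339 * 5048.8820 = 3200.3411 kJ
Qc = 5048.8820 - 3200.3411 = 1848.5409 kJ

eta = 63.3871%, W = 3200.3411 kJ, Qc = 1848.5409 kJ


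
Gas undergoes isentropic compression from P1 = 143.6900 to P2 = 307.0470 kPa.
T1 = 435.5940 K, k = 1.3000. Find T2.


(k-1)/k = 0.2308
(P2/P1)^exp = 1.1915
T2 = 435.5940 * 1.1915 = 519.0206 K

519.0206 K


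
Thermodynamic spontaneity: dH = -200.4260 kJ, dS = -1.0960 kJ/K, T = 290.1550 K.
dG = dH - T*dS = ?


T*dS = 290.1550 * -1.0960 = -318.0099 kJ
dG = -200.4260 + 318.0099 = 117.5839 kJ (non-spontaneous)

dG = 117.5839 kJ, non-spontaneous


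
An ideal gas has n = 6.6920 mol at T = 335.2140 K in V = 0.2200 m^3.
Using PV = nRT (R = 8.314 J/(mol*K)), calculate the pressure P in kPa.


P = nRT/V = 6.6920 * 8.314 * 335.2140 / 0.2200
= 18650.3979 / 0.2200 = 84774.5357 Pa = 84.7745 kPa

84.7745 kPa


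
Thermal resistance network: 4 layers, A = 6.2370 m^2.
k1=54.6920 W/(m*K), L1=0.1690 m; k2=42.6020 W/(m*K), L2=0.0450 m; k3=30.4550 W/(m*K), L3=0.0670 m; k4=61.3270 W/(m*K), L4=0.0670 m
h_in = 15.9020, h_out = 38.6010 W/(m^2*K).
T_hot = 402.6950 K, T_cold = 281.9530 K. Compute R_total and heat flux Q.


R_conv_in = 1/(15.9020*6.2370) = 0.0101
R_1 = 0.1690/(54.6920*6.2370) = 0.0005
R_2 = 0.0450/(42.6020*6.2370) = 0.0002
R_3 = 0.0670/(30.4550*6.2370) = 0.0004
R_4 = 0.0670/(61.3270*6.2370) = 0.0002
R_conv_out = 1/(38.6010*6.2370) = 0.0042
R_total = 0.0154 K/W
Q = 120.7420 / 0.0154 = 7825.7055 W

R_total = 0.0154 K/W, Q = 7825.7055 W


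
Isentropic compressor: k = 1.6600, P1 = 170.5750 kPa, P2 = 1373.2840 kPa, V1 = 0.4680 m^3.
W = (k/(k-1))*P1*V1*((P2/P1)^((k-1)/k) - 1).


(k-1)/k = 0.3976
(P2/P1)^exp = 2.2917
W = 2.5152 * 170.5750 * 0.4680 * (2.2917 - 1) = 259.3478 kJ

259.3478 kJ
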